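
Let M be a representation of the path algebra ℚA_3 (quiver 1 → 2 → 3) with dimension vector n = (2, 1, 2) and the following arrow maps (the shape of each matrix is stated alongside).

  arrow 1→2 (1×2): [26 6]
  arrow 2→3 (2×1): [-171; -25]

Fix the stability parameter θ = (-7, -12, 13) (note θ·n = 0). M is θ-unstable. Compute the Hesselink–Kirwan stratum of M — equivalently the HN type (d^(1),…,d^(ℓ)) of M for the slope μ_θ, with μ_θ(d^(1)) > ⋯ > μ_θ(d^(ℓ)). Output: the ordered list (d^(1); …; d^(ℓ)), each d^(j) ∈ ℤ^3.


Interval decomposition of M: I[1,1], I[1,3], I[3,3].
HN type (ℓ=3): μ^(1)=13; μ^(2)=-7; μ^(3)=-19/2

((0, 0, 2); (1, 0, 0); (1, 1, 0))


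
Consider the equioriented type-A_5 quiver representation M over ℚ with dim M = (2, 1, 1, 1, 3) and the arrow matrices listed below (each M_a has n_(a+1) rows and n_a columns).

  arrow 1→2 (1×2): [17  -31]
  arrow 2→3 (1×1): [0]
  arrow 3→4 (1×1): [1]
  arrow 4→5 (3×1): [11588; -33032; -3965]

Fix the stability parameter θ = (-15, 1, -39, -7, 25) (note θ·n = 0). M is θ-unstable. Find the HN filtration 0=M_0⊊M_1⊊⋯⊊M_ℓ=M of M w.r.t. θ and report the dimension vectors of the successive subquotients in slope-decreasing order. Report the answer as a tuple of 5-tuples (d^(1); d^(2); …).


Barcode: M ≅ I[1,1], I[1,2], I[3,5], I[5,5]^2. HN layers by μ_θ (5 steps, strictly decreasing):
  μ^(1)=25; μ^(2)=1; μ^(3)=-7; μ^(4)=-15; μ^(5)=-39

((0, 0, 0, 0, 3); (0, 1, 0, 0, 0); (0, 0, 0, 1, 0); (2, 0, 0, 0, 0); (0, 0, 1, 0, 0))


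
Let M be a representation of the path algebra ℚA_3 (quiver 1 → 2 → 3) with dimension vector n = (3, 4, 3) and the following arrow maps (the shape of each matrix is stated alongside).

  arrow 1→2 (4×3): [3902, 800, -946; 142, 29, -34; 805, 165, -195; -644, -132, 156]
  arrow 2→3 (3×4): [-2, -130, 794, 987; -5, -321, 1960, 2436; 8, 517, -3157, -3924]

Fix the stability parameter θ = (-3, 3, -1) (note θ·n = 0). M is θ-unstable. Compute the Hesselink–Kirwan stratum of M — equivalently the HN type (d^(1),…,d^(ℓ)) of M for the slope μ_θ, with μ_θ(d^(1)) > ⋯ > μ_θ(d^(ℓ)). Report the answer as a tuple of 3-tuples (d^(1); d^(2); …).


Via rank(M_{q-1}∘⋯∘M_p): M ≅ I[1,1], I[1,3]^2, I[2,2], I[2,3].
μ_θ-semistable layers: μ^(1)=3; μ^(2)=1; μ^(3)=-3

((0, 1, 0); (0, 3, 3); (3, 0, 0))


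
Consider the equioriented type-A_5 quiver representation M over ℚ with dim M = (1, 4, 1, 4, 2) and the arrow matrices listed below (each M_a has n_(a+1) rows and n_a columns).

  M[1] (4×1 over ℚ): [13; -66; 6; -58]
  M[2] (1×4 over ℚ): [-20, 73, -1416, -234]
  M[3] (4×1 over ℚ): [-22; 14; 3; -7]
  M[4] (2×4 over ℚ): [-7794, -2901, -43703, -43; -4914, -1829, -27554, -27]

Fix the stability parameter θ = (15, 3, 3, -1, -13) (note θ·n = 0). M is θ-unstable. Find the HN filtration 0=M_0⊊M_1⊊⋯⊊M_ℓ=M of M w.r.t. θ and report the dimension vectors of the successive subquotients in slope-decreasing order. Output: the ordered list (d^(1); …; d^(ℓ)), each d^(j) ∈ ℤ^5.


Via rank(M_{q-1}∘⋯∘M_p): M ≅ I[1,5], I[2,2]^3, I[4,4]^2, I[4,5].
μ_θ-semistable layers: μ^(1)=3; μ^(2)=7/5; μ^(3)=-1; μ^(4)=-7

((0, 3, 0, 0, 0); (1, 1, 1, 1, 1); (0, 0, 0, 2, 0); (0, 0, 0, 1, 1))


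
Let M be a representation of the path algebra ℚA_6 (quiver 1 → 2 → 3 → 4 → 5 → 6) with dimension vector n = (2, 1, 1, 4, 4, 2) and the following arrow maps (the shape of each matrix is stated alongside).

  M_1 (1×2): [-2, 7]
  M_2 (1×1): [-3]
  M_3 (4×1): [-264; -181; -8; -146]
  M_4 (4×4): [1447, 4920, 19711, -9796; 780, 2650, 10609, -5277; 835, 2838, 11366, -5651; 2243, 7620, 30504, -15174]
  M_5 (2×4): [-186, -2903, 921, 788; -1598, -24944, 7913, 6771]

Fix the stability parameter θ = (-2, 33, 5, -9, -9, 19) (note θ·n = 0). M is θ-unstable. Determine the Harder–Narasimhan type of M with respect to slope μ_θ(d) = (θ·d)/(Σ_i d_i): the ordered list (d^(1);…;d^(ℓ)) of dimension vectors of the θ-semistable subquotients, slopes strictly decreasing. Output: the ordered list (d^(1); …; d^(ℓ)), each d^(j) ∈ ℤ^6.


Via rank(M_{q-1}∘⋯∘M_p): M ≅ I[1,1], I[1,4], I[4,5], I[4,6]^2, I[5,5].
μ_θ-semistable layers: μ^(1)=19; μ^(2)=29/3; μ^(3)=-2; μ^(4)=-9

((0, 0, 0, 0, 0, 2); (0, 1, 1, 1, 0, 0); (2, 0, 0, 0, 0, 0); (0, 0, 0, 3, 4, 0))


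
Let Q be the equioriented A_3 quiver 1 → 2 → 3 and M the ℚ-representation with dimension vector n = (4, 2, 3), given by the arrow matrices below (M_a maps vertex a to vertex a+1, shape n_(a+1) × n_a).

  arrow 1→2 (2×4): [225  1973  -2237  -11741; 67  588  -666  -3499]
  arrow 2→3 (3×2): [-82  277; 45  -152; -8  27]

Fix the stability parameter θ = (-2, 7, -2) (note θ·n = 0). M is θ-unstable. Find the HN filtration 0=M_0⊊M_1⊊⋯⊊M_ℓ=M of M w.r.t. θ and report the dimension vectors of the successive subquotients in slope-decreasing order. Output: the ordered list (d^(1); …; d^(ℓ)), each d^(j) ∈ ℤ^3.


Barcode: M ≅ I[1,1]^2, I[1,3]^2, I[3,3]. HN layers by μ_θ (2 steps, strictly decreasing):
  μ^(1)=5/2; μ^(2)=-2

((0, 2, 2); (4, 0, 1))


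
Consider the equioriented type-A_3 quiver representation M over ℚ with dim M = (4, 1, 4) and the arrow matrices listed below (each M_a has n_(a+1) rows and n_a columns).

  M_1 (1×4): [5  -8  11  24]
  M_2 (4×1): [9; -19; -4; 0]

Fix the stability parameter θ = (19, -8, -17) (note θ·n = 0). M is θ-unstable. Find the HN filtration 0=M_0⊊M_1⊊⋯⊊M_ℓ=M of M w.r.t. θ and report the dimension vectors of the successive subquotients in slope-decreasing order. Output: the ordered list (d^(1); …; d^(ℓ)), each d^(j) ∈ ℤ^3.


Barcode: M ≅ I[1,1]^3, I[1,3], I[3,3]^3. HN layers by μ_θ (3 steps, strictly decreasing):
  μ^(1)=19; μ^(2)=-2; μ^(3)=-17

((3, 0, 0); (1, 1, 1); (0, 0, 3))


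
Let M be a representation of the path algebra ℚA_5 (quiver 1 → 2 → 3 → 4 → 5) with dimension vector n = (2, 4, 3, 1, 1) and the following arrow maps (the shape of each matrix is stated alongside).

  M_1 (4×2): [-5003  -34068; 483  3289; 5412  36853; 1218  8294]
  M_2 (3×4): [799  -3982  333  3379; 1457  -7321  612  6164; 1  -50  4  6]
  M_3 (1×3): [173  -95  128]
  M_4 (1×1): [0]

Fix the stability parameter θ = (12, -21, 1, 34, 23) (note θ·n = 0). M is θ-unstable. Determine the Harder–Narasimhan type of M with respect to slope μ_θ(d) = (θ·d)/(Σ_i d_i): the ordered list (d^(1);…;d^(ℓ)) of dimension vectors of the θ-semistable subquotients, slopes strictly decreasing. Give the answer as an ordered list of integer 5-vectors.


Via rank(M_{q-1}∘⋯∘M_p): M ≅ I[1,3], I[1,4], I[2,2], I[2,3], I[5,5].
μ_θ-semistable layers: μ^(1)=34; μ^(2)=23; μ^(3)=1; μ^(4)=-9/2; μ^(5)=-21

((0, 0, 0, 1, 0); (0, 0, 0, 0, 1); (0, 0, 3, 0, 0); (2, 2, 0, 0, 0); (0, 2, 0, 0, 0))


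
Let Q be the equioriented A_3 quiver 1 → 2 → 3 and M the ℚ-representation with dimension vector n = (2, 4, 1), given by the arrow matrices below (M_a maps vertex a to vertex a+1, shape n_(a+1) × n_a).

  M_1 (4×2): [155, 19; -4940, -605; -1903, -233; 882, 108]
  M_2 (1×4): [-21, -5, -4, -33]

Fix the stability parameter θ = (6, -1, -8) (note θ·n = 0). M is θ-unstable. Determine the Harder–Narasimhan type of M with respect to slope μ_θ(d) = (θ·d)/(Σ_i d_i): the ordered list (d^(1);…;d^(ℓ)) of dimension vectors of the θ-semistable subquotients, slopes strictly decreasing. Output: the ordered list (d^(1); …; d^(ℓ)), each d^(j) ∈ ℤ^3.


Via rank(M_{q-1}∘⋯∘M_p): M ≅ I[1,2], I[1,3], I[2,2]^2.
μ_θ-semistable layers: μ^(1)=5/2; μ^(2)=-1

((1, 1, 0); (1, 3, 1))


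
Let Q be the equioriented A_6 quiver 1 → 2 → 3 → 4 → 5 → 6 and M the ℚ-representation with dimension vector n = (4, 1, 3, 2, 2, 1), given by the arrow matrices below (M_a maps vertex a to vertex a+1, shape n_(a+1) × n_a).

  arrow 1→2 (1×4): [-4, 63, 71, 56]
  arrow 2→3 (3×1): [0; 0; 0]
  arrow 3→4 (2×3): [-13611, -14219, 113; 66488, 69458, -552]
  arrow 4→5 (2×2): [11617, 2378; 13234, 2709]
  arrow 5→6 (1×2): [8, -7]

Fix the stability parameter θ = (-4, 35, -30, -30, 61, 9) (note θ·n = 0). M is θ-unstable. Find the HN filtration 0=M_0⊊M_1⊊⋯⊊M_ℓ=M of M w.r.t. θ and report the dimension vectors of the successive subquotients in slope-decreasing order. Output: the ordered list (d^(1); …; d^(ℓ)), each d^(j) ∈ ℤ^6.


Barcode: M ≅ I[1,1]^3, I[1,2], I[3,3], I[3,5], I[3,6]. HN layers by μ_θ (4 steps, strictly decreasing):
  μ^(1)=61; μ^(2)=35; μ^(3)=-4; μ^(4)=-30

((0, 0, 0, 0, 1, 0); (0, 1, 0, 0, 1, 1); (4, 0, 0, 0, 0, 0); (0, 0, 3, 2, 0, 0))


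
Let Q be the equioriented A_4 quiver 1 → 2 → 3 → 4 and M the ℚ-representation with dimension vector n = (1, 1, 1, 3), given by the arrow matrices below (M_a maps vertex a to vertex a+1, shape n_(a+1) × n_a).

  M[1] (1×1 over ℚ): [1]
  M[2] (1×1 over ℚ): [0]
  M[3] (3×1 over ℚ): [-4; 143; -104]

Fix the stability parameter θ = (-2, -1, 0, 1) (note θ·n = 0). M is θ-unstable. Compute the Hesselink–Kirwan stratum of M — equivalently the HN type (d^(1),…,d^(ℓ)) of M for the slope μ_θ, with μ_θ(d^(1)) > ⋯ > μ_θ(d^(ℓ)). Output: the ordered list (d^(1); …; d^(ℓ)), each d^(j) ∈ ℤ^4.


Interval decomposition of M: I[1,2], I[3,4], I[4,4]^2.
HN type (ℓ=4): μ^(1)=1; μ^(2)=0; μ^(3)=-1; μ^(4)=-2

((0, 0, 0, 3); (0, 0, 1, 0); (0, 1, 0, 0); (1, 0, 0, 0))


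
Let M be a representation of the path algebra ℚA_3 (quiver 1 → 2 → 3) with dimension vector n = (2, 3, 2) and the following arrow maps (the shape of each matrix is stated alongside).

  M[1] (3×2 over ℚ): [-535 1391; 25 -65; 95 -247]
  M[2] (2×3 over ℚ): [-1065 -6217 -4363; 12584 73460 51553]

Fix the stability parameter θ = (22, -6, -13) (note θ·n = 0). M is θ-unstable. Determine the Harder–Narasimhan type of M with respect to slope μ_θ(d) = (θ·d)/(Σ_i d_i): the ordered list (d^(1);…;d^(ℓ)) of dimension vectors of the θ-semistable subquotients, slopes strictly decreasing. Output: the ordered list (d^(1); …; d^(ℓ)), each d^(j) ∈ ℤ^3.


Interval decomposition of M: I[1,1], I[1,3], I[2,2], I[2,3].
HN type (ℓ=4): μ^(1)=22; μ^(2)=1; μ^(3)=-6; μ^(4)=-19/2

((1, 0, 0); (1, 1, 1); (0, 1, 0); (0, 1, 1))


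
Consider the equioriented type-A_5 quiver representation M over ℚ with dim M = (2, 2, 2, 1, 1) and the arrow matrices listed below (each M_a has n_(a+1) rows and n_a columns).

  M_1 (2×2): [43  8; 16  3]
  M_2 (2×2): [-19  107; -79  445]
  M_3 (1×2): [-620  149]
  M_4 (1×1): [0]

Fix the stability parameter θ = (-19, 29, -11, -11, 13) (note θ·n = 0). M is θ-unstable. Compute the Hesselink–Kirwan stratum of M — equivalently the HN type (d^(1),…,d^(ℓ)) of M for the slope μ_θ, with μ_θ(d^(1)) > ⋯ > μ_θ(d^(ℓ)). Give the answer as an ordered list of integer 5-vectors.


Barcode: M ≅ I[1,3], I[1,4], I[5,5]. HN layers by μ_θ (4 steps, strictly decreasing):
  μ^(1)=13; μ^(2)=9; μ^(3)=7/3; μ^(4)=-19

((0, 0, 0, 0, 1); (0, 1, 1, 0, 0); (0, 1, 1, 1, 0); (2, 0, 0, 0, 0))


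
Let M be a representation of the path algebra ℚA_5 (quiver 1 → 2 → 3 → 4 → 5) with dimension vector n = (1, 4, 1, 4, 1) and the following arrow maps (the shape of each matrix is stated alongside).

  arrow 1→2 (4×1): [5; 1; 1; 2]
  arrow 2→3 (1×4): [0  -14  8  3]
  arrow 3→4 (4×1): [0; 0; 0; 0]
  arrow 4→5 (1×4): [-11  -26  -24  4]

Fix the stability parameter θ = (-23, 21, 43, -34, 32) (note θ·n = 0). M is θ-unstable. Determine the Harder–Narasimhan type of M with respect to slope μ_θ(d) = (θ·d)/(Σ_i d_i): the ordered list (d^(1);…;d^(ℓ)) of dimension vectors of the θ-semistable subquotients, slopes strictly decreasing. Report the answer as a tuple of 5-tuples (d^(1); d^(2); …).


Interval decomposition of M: I[1,2], I[2,2]^2, I[2,3], I[4,4]^3, I[4,5].
HN type (ℓ=5): μ^(1)=43; μ^(2)=32; μ^(3)=21; μ^(4)=-23; μ^(5)=-34

((0, 0, 1, 0, 0); (0, 0, 0, 0, 1); (0, 4, 0, 0, 0); (1, 0, 0, 0, 0); (0, 0, 0, 4, 0))


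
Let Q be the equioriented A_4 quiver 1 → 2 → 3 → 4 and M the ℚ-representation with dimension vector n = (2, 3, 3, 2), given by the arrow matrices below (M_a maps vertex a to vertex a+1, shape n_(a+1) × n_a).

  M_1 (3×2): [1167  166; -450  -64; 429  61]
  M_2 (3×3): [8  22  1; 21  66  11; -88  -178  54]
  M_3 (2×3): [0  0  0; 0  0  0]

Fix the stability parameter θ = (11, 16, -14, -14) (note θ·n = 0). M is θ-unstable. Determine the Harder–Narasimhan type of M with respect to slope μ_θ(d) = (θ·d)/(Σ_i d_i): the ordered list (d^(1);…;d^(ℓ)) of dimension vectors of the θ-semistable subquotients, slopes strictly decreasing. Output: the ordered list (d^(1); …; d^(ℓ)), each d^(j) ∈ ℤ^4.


Interval decomposition of M: I[1,3]^2, I[2,3], I[4,4]^2.
HN type (ℓ=3): μ^(1)=13/3; μ^(2)=1; μ^(3)=-14

((2, 2, 2, 0); (0, 1, 1, 0); (0, 0, 0, 2))


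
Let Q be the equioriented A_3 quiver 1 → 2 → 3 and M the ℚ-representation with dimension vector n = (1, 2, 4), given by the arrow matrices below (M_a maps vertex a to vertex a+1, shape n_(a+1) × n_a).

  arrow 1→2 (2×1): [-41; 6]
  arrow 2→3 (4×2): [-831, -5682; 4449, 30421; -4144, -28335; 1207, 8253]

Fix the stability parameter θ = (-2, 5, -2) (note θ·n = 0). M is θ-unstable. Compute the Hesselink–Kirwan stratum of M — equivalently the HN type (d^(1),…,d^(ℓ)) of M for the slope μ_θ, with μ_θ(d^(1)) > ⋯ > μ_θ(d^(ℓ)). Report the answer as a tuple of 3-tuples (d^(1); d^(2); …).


Interval decomposition of M: I[1,3], I[2,3], I[3,3]^2.
HN type (ℓ=2): μ^(1)=3/2; μ^(2)=-2

((0, 2, 2); (1, 0, 2))


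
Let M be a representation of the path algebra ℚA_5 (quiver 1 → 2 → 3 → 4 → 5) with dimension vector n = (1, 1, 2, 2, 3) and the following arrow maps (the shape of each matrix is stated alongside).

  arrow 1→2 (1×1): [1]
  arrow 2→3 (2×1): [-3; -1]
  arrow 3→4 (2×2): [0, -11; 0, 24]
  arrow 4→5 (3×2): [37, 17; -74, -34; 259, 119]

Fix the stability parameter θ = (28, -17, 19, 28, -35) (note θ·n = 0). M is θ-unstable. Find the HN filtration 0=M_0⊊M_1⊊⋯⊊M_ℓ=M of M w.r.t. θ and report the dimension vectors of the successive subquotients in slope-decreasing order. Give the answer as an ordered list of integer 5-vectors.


Interval decomposition of M: I[1,5], I[3,3], I[4,4], I[5,5]^2.
HN type (ℓ=4): μ^(1)=28; μ^(2)=19; μ^(3)=23/5; μ^(4)=-35

((0, 0, 0, 1, 0); (0, 0, 1, 0, 0); (1, 1, 1, 1, 1); (0, 0, 0, 0, 2))


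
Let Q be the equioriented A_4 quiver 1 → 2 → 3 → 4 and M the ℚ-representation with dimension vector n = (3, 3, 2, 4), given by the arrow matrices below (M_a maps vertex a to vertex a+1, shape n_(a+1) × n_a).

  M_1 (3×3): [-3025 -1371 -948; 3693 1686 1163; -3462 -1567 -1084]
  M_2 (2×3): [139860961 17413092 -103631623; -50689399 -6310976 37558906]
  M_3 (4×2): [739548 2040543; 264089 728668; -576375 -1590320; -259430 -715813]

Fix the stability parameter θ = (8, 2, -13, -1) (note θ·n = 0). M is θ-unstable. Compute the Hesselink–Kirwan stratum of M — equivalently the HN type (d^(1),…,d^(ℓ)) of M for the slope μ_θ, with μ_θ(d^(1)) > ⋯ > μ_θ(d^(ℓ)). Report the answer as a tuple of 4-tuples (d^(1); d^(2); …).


Via rank(M_{q-1}∘⋯∘M_p): M ≅ I[1,2], I[1,4]^2, I[4,4]^2.
μ_θ-semistable layers: μ^(1)=5; μ^(2)=-1

((1, 1, 0, 0); (2, 2, 2, 4))


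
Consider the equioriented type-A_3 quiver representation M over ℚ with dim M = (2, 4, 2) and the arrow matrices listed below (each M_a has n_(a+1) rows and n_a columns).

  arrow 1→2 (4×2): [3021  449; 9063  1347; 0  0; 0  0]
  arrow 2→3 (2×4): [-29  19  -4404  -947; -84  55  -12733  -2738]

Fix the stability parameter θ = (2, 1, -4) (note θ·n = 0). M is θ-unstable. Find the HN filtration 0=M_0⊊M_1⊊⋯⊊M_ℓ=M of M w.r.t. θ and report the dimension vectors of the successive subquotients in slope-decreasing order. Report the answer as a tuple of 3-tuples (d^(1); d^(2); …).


Interval decomposition of M: I[1,1], I[1,3], I[2,2]^2, I[2,3].
HN type (ℓ=4): μ^(1)=2; μ^(2)=1; μ^(3)=-1/3; μ^(4)=-3/2

((1, 0, 0); (0, 2, 0); (1, 1, 1); (0, 1, 1))


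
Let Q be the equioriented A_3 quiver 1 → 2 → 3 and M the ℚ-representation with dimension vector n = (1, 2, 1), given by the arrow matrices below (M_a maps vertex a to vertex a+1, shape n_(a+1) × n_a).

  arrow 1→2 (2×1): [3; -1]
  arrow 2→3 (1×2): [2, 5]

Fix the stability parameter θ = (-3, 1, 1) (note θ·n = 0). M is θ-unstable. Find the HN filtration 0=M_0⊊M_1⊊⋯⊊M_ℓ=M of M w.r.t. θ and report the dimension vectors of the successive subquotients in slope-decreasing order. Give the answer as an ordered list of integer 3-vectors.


Via rank(M_{q-1}∘⋯∘M_p): M ≅ I[1,3], I[2,2].
μ_θ-semistable layers: μ^(1)=1; μ^(2)=-3

((0, 2, 1); (1, 0, 0))


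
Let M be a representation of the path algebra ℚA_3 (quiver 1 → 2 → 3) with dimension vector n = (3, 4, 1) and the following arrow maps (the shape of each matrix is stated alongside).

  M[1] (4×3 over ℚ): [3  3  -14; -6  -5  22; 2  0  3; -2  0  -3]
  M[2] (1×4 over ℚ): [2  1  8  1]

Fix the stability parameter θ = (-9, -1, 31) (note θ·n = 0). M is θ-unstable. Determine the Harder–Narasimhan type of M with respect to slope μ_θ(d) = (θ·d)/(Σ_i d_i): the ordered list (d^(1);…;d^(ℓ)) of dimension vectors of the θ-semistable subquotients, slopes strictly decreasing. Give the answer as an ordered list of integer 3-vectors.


Barcode: M ≅ I[1,2]^2, I[1,3], I[2,2]. HN layers by μ_θ (3 steps, strictly decreasing):
  μ^(1)=31; μ^(2)=-1; μ^(3)=-9

((0, 0, 1); (0, 4, 0); (3, 0, 0))


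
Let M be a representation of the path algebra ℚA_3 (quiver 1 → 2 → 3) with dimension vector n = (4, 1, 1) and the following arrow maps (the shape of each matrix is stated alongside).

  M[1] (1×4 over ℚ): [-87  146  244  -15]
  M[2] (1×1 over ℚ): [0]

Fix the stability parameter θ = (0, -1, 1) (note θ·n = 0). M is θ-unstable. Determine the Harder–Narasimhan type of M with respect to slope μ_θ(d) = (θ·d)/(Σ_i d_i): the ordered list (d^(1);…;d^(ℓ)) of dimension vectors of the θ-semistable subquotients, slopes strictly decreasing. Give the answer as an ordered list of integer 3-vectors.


Barcode: M ≅ I[1,1]^3, I[1,2], I[3,3]. HN layers by μ_θ (3 steps, strictly decreasing):
  μ^(1)=1; μ^(2)=0; μ^(3)=-1/2

((0, 0, 1); (3, 0, 0); (1, 1, 0))


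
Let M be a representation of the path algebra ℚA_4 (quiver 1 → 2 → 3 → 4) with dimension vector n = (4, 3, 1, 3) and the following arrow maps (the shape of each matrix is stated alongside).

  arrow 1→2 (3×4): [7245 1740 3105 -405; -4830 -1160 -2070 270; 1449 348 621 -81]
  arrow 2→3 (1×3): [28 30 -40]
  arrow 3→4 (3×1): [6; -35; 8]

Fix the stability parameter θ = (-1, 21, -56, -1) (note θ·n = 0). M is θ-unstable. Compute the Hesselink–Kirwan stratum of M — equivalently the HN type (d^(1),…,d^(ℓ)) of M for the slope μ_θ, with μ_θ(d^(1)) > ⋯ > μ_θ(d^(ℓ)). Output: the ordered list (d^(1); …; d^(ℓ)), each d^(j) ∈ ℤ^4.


Via rank(M_{q-1}∘⋯∘M_p): M ≅ I[1,1]^3, I[1,2], I[2,2], I[2,4], I[4,4]^2.
μ_θ-semistable layers: μ^(1)=21; μ^(2)=-1; μ^(3)=-35/2

((0, 2, 0, 0); (4, 0, 0, 3); (0, 1, 1, 0))


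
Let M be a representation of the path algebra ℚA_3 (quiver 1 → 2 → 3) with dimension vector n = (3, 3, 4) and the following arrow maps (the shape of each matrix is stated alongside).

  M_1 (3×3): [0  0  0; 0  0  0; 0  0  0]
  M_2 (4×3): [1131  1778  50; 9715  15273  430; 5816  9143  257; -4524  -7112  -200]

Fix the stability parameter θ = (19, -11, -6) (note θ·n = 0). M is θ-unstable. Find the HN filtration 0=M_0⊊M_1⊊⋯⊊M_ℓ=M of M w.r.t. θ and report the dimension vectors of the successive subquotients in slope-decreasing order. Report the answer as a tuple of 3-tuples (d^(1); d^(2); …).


Via rank(M_{q-1}∘⋯∘M_p): M ≅ I[1,1]^3, I[2,3]^3, I[3,3].
μ_θ-semistable layers: μ^(1)=19; μ^(2)=-6; μ^(3)=-11

((3, 0, 0); (0, 0, 4); (0, 3, 0))


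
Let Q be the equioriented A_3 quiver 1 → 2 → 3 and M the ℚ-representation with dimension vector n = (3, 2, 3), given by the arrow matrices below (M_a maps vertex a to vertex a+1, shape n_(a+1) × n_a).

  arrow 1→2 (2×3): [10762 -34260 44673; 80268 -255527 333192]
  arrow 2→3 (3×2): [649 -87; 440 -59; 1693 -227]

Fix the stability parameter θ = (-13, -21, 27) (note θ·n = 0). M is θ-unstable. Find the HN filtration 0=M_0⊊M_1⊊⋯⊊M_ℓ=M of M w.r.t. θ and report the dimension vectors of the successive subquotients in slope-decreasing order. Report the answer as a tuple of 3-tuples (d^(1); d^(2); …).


Via rank(M_{q-1}∘⋯∘M_p): M ≅ I[1,1], I[1,3]^2, I[3,3].
μ_θ-semistable layers: μ^(1)=27; μ^(2)=-13; μ^(3)=-17

((0, 0, 3); (1, 0, 0); (2, 2, 0))


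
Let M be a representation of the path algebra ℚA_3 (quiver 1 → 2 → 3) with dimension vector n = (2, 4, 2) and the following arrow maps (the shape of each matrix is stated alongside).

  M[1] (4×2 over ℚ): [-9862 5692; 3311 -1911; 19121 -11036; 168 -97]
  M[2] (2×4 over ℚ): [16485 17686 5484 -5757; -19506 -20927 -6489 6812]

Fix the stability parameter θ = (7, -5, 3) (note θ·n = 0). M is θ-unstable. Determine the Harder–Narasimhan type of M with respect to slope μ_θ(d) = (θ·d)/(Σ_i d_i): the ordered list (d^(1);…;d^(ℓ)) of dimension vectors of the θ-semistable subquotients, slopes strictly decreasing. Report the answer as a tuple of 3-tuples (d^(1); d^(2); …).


Barcode: M ≅ I[1,3]^2, I[2,2]^2. HN layers by μ_θ (3 steps, strictly decreasing):
  μ^(1)=3; μ^(2)=1; μ^(3)=-5

((0, 0, 2); (2, 2, 0); (0, 2, 0))


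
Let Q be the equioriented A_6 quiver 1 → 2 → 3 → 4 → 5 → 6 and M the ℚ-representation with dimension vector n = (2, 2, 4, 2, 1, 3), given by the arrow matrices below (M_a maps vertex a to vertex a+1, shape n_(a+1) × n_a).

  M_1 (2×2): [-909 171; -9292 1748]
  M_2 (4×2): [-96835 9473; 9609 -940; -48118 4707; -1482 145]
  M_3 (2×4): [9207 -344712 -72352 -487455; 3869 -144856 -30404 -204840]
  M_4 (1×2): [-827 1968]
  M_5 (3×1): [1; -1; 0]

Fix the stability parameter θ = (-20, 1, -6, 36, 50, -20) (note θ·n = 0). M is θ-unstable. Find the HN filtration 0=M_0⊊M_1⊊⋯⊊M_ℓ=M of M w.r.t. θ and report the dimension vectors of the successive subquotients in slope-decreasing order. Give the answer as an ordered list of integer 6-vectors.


Barcode: M ≅ I[1,1], I[1,6], I[2,4], I[3,3]^2, I[6,6]^2. HN layers by μ_θ (5 steps, strictly decreasing):
  μ^(1)=36; μ^(2)=22; μ^(3)=-5/2; μ^(4)=-6; μ^(5)=-20

((0, 0, 0, 1, 0, 0); (0, 0, 0, 1, 1, 1); (0, 2, 2, 0, 0, 0); (0, 0, 2, 0, 0, 0); (2, 0, 0, 0, 0, 2))


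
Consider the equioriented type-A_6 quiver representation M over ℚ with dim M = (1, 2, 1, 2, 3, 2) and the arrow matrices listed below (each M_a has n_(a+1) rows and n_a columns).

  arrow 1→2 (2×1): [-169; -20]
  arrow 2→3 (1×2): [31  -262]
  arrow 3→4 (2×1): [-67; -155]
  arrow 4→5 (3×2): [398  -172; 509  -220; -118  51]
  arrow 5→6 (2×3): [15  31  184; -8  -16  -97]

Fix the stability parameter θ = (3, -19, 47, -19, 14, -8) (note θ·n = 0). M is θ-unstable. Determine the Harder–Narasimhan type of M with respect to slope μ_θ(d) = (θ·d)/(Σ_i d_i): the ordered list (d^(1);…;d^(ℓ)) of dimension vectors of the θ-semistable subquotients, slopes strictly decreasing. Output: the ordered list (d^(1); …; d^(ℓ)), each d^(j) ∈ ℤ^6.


Barcode: M ≅ I[1,6], I[2,2], I[4,6], I[5,5]. HN layers by μ_θ (5 steps, strictly decreasing):
  μ^(1)=14; μ^(2)=17/2; μ^(3)=3; μ^(4)=-8; μ^(5)=-19

((0, 0, 0, 0, 1, 0); (0, 0, 1, 1, 1, 1); (0, 0, 0, 0, 1, 1); (1, 1, 0, 0, 0, 0); (0, 1, 0, 1, 0, 0))


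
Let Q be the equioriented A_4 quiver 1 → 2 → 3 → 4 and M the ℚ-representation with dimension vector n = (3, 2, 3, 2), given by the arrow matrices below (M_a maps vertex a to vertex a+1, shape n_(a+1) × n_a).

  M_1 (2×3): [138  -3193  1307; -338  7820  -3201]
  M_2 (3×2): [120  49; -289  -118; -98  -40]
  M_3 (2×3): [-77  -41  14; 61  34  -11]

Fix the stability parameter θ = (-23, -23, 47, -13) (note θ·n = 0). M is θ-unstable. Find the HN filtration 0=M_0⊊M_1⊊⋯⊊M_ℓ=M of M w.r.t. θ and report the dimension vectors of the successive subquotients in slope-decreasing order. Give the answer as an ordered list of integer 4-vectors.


Interval decomposition of M: I[1,1], I[1,4]^2, I[3,3].
HN type (ℓ=3): μ^(1)=47; μ^(2)=17; μ^(3)=-23

((0, 0, 1, 0); (0, 0, 2, 2); (3, 2, 0, 0))


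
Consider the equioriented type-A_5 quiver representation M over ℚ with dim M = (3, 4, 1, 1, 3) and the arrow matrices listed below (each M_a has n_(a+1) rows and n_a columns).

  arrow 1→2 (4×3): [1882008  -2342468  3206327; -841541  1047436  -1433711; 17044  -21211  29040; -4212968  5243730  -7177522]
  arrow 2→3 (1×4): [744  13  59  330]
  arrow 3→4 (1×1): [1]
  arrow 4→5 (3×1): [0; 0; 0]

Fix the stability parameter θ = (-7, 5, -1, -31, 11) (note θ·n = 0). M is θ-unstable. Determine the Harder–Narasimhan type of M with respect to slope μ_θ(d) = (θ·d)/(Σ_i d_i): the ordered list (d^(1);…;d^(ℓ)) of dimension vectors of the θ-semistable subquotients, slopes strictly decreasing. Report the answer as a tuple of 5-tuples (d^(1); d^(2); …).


Interval decomposition of M: I[1,2]^2, I[1,4], I[2,2], I[5,5]^3.
HN type (ℓ=4): μ^(1)=11; μ^(2)=5; μ^(3)=-7; μ^(4)=-17/2

((0, 0, 0, 0, 3); (0, 3, 0, 0, 0); (2, 0, 0, 0, 0); (1, 1, 1, 1, 0))


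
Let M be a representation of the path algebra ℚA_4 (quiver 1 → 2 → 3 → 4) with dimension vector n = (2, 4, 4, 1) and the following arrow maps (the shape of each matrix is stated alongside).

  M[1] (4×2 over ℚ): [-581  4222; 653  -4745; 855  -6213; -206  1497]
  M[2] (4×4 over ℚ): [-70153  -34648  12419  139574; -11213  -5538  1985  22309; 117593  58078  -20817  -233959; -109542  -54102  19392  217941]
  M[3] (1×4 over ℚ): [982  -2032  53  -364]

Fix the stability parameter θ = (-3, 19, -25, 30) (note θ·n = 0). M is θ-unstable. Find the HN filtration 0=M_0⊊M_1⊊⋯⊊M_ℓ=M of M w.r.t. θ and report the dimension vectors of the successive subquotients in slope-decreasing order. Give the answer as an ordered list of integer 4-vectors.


Via rank(M_{q-1}∘⋯∘M_p): M ≅ I[1,2], I[1,3], I[2,2], I[2,4], I[3,3]^2.
μ_θ-semistable layers: μ^(1)=30; μ^(2)=19; μ^(3)=-3; μ^(4)=-25

((0, 0, 0, 1); (0, 2, 0, 0); (2, 2, 2, 0); (0, 0, 2, 0))


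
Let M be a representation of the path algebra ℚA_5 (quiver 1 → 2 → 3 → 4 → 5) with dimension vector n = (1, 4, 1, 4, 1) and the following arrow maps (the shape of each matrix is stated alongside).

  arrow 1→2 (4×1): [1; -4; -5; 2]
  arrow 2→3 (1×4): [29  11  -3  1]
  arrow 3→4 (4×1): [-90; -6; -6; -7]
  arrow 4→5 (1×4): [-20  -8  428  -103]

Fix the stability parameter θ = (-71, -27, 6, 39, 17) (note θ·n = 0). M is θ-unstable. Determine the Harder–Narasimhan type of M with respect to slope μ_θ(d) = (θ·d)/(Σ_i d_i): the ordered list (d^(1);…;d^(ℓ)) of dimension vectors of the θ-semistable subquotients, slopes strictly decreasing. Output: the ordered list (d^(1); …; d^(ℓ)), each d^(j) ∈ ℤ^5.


Via rank(M_{q-1}∘⋯∘M_p): M ≅ I[1,5], I[2,2]^3, I[4,4]^3.
μ_θ-semistable layers: μ^(1)=39; μ^(2)=28; μ^(3)=6; μ^(4)=-27; μ^(5)=-71

((0, 0, 0, 3, 0); (0, 0, 0, 1, 1); (0, 0, 1, 0, 0); (0, 4, 0, 0, 0); (1, 0, 0, 0, 0))


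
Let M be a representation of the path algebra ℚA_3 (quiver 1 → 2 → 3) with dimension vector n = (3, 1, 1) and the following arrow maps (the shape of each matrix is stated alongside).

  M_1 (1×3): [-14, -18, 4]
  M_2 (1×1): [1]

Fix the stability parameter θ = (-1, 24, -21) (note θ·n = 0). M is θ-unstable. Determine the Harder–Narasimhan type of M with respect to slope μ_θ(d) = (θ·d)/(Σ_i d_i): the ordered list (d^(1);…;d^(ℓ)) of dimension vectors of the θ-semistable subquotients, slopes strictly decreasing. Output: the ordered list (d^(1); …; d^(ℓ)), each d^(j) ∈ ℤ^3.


Via rank(M_{q-1}∘⋯∘M_p): M ≅ I[1,1]^2, I[1,3].
μ_θ-semistable layers: μ^(1)=3/2; μ^(2)=-1

((0, 1, 1); (3, 0, 0))


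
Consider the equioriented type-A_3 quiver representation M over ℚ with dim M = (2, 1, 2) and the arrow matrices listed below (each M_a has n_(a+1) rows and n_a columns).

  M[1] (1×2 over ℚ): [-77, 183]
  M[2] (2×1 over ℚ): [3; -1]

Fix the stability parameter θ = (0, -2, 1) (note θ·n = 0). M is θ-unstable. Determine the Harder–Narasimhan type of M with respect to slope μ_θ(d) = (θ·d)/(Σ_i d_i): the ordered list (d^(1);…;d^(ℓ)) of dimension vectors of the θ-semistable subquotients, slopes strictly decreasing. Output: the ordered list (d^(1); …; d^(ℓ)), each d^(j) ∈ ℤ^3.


Interval decomposition of M: I[1,1], I[1,3], I[3,3].
HN type (ℓ=3): μ^(1)=1; μ^(2)=0; μ^(3)=-1

((0, 0, 2); (1, 0, 0); (1, 1, 0))


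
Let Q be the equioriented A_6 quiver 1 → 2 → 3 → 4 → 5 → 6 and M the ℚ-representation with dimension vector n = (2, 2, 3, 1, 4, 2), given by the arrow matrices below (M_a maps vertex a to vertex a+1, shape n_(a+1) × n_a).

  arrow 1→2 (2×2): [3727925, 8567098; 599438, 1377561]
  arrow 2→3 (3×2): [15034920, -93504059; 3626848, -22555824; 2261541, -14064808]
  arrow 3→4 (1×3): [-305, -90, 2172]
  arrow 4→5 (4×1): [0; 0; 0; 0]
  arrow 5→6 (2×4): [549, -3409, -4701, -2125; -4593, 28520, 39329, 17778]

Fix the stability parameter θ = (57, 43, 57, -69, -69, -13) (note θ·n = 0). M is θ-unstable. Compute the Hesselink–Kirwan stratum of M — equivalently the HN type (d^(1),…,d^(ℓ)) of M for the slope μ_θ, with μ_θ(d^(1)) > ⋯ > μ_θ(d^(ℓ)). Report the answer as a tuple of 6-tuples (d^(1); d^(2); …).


Via rank(M_{q-1}∘⋯∘M_p): M ≅ I[1,3], I[1,4], I[3,3], I[5,5]^2, I[5,6]^2.
μ_θ-semistable layers: μ^(1)=57; μ^(2)=50; μ^(3)=22; μ^(4)=-13; μ^(5)=-69

((0, 0, 2, 0, 0, 0); (1, 1, 0, 0, 0, 0); (1, 1, 1, 1, 0, 0); (0, 0, 0, 0, 0, 2); (0, 0, 0, 0, 4, 0))


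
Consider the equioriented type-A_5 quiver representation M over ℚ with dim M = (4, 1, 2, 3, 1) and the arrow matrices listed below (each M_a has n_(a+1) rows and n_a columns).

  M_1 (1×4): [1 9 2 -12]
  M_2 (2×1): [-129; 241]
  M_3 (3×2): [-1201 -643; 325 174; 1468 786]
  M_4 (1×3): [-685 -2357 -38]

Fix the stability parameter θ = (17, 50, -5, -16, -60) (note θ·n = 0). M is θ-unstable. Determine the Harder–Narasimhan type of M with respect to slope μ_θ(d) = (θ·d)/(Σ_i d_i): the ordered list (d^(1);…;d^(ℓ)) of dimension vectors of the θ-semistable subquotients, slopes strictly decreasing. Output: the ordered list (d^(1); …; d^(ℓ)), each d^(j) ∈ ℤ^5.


Interval decomposition of M: I[1,1]^3, I[1,5], I[3,4], I[4,4].
HN type (ℓ=4): μ^(1)=17; μ^(2)=-14/5; μ^(3)=-21/2; μ^(4)=-16

((3, 0, 0, 0, 0); (1, 1, 1, 1, 1); (0, 0, 1, 1, 0); (0, 0, 0, 1, 0))


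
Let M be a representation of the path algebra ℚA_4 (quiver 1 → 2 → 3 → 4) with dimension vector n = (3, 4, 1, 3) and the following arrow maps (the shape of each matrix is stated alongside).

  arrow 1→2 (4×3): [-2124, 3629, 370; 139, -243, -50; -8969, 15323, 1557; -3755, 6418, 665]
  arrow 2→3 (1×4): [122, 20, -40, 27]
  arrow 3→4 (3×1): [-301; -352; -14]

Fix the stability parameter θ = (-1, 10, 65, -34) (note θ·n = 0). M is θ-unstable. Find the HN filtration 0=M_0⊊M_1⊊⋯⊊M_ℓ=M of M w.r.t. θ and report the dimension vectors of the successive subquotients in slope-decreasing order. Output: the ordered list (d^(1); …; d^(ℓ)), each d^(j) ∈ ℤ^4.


Via rank(M_{q-1}∘⋯∘M_p): M ≅ I[1,2]^2, I[1,4], I[2,2], I[4,4]^2.
μ_θ-semistable layers: μ^(1)=31/2; μ^(2)=10; μ^(3)=-1; μ^(4)=-34

((0, 0, 1, 1); (0, 4, 0, 0); (3, 0, 0, 0); (0, 0, 0, 2))


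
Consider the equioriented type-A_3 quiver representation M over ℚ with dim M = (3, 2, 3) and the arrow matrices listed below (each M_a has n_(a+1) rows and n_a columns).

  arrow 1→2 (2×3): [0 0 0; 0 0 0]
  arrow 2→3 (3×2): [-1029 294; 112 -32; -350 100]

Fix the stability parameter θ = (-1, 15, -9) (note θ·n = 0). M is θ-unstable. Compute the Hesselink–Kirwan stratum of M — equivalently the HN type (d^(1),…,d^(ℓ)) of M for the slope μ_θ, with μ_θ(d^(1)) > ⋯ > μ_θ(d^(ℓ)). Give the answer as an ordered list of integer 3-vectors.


Barcode: M ≅ I[1,1]^3, I[2,2], I[2,3], I[3,3]^2. HN layers by μ_θ (4 steps, strictly decreasing):
  μ^(1)=15; μ^(2)=3; μ^(3)=-1; μ^(4)=-9

((0, 1, 0); (0, 1, 1); (3, 0, 0); (0, 0, 2))


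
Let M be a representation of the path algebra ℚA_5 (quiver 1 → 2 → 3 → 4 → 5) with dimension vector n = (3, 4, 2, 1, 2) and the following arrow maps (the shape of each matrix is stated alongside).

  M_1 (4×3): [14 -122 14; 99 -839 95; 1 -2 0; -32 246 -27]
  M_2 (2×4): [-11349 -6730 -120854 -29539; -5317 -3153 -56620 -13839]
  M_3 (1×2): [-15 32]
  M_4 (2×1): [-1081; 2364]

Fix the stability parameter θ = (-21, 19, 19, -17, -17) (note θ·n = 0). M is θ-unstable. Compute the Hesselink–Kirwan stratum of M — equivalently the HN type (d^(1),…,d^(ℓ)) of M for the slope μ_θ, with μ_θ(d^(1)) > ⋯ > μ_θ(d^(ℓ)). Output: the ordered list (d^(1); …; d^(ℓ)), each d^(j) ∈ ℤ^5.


Via rank(M_{q-1}∘⋯∘M_p): M ≅ I[1,2], I[1,3], I[1,5], I[2,2], I[5,5].
μ_θ-semistable layers: μ^(1)=19; μ^(2)=1; μ^(3)=-17; μ^(4)=-21

((0, 3, 1, 0, 0); (0, 1, 1, 1, 1); (0, 0, 0, 0, 1); (3, 0, 0, 0, 0))


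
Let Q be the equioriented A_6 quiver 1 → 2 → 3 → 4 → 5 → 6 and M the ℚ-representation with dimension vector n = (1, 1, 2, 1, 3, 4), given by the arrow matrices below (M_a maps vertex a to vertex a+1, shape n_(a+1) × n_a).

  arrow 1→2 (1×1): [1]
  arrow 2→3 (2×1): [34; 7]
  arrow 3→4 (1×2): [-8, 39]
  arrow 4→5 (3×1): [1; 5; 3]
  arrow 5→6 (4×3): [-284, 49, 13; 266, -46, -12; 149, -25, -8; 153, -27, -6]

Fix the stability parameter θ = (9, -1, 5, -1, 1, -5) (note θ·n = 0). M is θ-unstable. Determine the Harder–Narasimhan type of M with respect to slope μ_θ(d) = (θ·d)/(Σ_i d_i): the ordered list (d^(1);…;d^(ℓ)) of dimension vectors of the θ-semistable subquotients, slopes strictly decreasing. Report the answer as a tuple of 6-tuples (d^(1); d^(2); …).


Interval decomposition of M: I[1,5], I[3,3], I[5,6]^2, I[6,6]^2.
HN type (ℓ=4): μ^(1)=5; μ^(2)=13/5; μ^(3)=-2; μ^(4)=-5

((0, 0, 1, 0, 0, 0); (1, 1, 1, 1, 1, 0); (0, 0, 0, 0, 2, 2); (0, 0, 0, 0, 0, 2))


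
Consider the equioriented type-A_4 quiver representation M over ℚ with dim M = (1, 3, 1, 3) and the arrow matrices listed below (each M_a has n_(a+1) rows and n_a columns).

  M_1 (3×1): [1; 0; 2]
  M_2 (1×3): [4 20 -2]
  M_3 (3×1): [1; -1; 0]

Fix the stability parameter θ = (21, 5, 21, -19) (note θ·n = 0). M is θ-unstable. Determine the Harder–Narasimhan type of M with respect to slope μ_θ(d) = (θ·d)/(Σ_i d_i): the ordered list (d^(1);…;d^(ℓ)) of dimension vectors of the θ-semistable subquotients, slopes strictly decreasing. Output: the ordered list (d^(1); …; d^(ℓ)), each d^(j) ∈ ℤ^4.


Barcode: M ≅ I[1,2], I[2,2], I[2,4], I[4,4]^2. HN layers by μ_θ (4 steps, strictly decreasing):
  μ^(1)=13; μ^(2)=5; μ^(3)=7/3; μ^(4)=-19

((1, 1, 0, 0); (0, 1, 0, 0); (0, 1, 1, 1); (0, 0, 0, 2))


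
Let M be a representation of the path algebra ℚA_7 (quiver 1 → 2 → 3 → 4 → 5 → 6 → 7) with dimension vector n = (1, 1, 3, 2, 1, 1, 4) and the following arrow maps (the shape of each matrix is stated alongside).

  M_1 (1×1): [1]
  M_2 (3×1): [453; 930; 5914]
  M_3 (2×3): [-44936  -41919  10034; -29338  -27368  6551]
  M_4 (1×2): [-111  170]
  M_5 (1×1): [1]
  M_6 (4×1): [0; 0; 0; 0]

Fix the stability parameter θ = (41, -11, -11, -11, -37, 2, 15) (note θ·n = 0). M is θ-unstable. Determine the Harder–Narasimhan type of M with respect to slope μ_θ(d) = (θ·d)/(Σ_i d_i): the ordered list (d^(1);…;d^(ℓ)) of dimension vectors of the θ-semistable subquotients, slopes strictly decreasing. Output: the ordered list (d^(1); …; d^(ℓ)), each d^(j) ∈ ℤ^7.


Barcode: M ≅ I[1,6], I[3,3], I[3,4], I[7,7]^4. HN layers by μ_θ (4 steps, strictly decreasing):
  μ^(1)=15; μ^(2)=2; μ^(3)=-29/5; μ^(4)=-11

((0, 0, 0, 0, 0, 0, 4); (0, 0, 0, 0, 0, 1, 0); (1, 1, 1, 1, 1, 0, 0); (0, 0, 2, 1, 0, 0, 0))


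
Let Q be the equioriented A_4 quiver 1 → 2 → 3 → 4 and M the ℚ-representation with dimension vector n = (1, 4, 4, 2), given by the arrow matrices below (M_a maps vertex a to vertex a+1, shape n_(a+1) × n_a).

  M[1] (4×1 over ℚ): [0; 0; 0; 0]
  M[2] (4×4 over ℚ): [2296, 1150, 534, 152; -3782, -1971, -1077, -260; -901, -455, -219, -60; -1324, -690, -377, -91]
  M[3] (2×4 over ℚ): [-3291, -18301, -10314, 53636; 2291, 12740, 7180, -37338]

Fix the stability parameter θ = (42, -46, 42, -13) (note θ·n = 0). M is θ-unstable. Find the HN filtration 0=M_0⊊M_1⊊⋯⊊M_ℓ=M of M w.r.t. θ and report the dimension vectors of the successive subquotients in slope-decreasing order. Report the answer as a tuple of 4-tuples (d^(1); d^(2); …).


Barcode: M ≅ I[1,1], I[2,3]^2, I[2,4]^2. HN layers by μ_θ (3 steps, strictly decreasing):
  μ^(1)=42; μ^(2)=29/2; μ^(3)=-46

((1, 0, 2, 0); (0, 0, 2, 2); (0, 4, 0, 0))


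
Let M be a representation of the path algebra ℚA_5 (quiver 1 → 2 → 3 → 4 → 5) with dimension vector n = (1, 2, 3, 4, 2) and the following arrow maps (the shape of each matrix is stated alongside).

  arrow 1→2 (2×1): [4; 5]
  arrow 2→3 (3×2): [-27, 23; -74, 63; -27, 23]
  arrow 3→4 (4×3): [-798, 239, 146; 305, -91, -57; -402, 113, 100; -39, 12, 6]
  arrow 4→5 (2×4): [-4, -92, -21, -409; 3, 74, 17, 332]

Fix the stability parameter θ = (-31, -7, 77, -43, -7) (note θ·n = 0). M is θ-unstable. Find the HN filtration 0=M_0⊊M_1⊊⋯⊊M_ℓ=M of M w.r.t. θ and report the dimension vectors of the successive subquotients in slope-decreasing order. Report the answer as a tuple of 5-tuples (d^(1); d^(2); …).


Interval decomposition of M: I[1,5], I[2,5], I[3,4], I[4,4].
HN type (ℓ=5): μ^(1)=17; μ^(2)=9; μ^(3)=-7; μ^(4)=-31; μ^(5)=-43

((0, 0, 1, 1, 0); (0, 0, 2, 2, 2); (0, 2, 0, 0, 0); (1, 0, 0, 0, 0); (0, 0, 0, 1, 0))


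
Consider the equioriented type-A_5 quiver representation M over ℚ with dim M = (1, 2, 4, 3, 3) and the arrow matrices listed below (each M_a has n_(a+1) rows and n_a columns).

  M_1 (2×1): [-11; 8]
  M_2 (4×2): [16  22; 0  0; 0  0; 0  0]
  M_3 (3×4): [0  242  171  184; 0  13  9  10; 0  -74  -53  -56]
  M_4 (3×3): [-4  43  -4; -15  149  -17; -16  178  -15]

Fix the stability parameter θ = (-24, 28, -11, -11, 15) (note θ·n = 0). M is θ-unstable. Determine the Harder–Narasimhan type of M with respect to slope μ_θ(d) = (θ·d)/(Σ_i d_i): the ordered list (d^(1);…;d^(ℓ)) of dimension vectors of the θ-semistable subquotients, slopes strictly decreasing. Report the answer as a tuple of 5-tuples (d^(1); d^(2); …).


Via rank(M_{q-1}∘⋯∘M_p): M ≅ I[1,2], I[2,3], I[3,5]^3.
μ_θ-semistable layers: μ^(1)=28; μ^(2)=15; μ^(3)=17/2; μ^(4)=-11; μ^(5)=-24

((0, 1, 0, 0, 0); (0, 0, 0, 0, 3); (0, 1, 1, 0, 0); (0, 0, 3, 3, 0); (1, 0, 0, 0, 0))


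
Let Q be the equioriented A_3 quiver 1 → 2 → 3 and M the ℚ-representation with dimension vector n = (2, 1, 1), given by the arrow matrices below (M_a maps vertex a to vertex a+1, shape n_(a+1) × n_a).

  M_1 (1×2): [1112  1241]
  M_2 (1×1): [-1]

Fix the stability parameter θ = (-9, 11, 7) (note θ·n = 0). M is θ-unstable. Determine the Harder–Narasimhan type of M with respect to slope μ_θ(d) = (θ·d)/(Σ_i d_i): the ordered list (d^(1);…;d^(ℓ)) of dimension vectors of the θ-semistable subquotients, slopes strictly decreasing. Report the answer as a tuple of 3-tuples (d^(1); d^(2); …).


Via rank(M_{q-1}∘⋯∘M_p): M ≅ I[1,1], I[1,3].
μ_θ-semistable layers: μ^(1)=9; μ^(2)=-9

((0, 1, 1); (2, 0, 0))
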